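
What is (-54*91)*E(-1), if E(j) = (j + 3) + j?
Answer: -4914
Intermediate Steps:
E(j) = 3 + 2*j (E(j) = (3 + j) + j = 3 + 2*j)
(-54*91)*E(-1) = (-54*91)*(3 + 2*(-1)) = -4914*(3 - 2) = -4914*1 = -4914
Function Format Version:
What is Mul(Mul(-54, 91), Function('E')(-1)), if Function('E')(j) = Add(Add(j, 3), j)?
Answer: -4914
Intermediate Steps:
Function('E')(j) = Add(3, Mul(2, j)) (Function('E')(j) = Add(Add(3, j), j) = Add(3, Mul(2, j)))
Mul(Mul(-54, 91), Function('E')(-1)) = Mul(Mul(-54, 91), Add(3, Mul(2, -1))) = Mul(-4914, Add(3, -2)) = Mul(-4914, 1) = -4914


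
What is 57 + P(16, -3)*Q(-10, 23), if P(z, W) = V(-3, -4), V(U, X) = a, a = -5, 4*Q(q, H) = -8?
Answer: 67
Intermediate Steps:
Q(q, H) = -2 (Q(q, H) = (1/4)*(-8) = -2)
V(U, X) = -5
P(z, W) = -5
57 + P(16, -3)*Q(-10, 23) = 57 - 5*(-2) = 57 + 10 = 67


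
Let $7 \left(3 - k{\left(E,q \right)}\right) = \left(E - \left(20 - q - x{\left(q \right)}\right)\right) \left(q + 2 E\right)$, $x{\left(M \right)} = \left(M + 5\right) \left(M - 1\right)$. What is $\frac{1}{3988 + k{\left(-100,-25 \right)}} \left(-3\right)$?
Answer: $- \frac{21}{112312} \approx -0.00018698$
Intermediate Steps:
$x{\left(M \right)} = \left(-1 + M\right) \left(5 + M\right)$ ($x{\left(M \right)} = \left(5 + M\right) \left(-1 + M\right) = \left(-1 + M\right) \left(5 + M\right)$)
$k{\left(E,q \right)} = 3 - \frac{\left(q + 2 E\right) \left(-25 + E + q^{2} + 5 q\right)}{7}$ ($k{\left(E,q \right)} = 3 - \frac{\left(E - \left(25 - q^{2} - 5 q\right)\right) \left(q + 2 E\right)}{7} = 3 - \frac{\left(E + \left(-25 + q^{2} + 5 q\right)\right) \left(q + 2 E\right)}{7} = 3 - \frac{\left(-25 + E + q^{2} + 5 q\right) \left(q + 2 E\right)}{7} = 3 - \frac{\left(q + 2 E\right) \left(-25 + E + q^{2} + 5 q\right)}{7}$)
$\frac{1}{3988 + k{\left(-100,-25 \right)}} \left(-3\right) = \frac{1}{3988 - \left(\frac{5604}{7} - \frac{121875}{7} - \frac{15625}{7} + \frac{20000}{7} + \frac{27500}{7}\right)} \left(-3\right) = \frac{1}{3988 - \left(\frac{40604}{7} - \frac{125000}{7}\right)} \left(-3\right) = \frac{1}{3988 - - \frac{84396}{7}} \left(-3\right) = \frac{1}{3988 + \frac{84396}{7}} \left(-3\right) = \frac{1}{\frac{112312}{7}} \left(-3\right) = \frac{7}{112312} \left(-3\right) = - \frac{21}{112312}$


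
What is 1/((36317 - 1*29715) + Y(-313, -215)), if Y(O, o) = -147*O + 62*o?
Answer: 1/39283 ≈ 2.5456e-5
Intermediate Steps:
1/((36317 - 1*29715) + Y(-313, -215)) = 1/((36317 - 1*29715) + (-147*(-313) + 62*(-215))) = 1/((36317 - 29715) + (46011 - 13330)) = 1/(6602 + 32681) = 1/39283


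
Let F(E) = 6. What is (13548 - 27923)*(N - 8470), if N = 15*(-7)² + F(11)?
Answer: 111104375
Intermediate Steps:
N = 741 (N = 15*(-7)² + 6 = 15*49 + 6 = 735 + 6 = 741)
(13548 - 27923)*(N - 8470) = (13548 - 27923)*(741 - 8470) = -14375*(-7729) = 111104375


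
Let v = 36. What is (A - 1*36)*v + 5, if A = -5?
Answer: -1471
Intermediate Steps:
(A - 1*36)*v + 5 = (-5 - 1*36)*36 + 5 = (-5 - 36)*36 + 5 = -41*36 + 5 = -1476 + 5 = -1471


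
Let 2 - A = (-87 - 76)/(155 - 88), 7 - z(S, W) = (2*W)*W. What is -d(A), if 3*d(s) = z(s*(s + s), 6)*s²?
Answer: 1911195/4489 ≈ 425.75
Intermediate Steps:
z(S, W) = 7 - 2*W² (z(S, W) = 7 - 2*W*W = 7 - 2*W²)
A = 297/67 (A = 2 - (-87 - 76)/(155 - 88) = 2 - (-163)/67 = 2 - 1*(-163/67) = 2 + 163/67 = 297/67 ≈ 4.4328)
d(s) = -65*s²/3 (d(s) = ((7 - 2*6²)*s²)/3 = ((7 - 2*36)*s²)/3 = ((7 - 72)*s²)/3 = (-65*s²)/3 = -65*s²/3)
-d(A) = -(-65)*(297/67)²/3 = -(-65)*88209/(3*4489) = -1*(-1911195/4489) = 1911195/4489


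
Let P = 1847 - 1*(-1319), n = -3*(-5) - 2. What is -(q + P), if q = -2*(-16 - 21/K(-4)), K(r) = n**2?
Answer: -540504/169 ≈ -3198.3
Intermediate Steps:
n = 13 (n = 15 - 2 = 13)
K(r) = 169 (K(r) = 13**2 = 169)
P = 3166 (P = 1847 + 1319 = 3166)
q = 5450/169 (q = -2*(-16 - 21/169) = -2*(-2725/169) = 5450/169 ≈ 32.249)
-(q + P) = -(5450/169 + 3166) = -1*540504/169 = -540504/169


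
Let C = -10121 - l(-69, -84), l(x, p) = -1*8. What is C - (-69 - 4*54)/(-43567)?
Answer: -23189124/2293 ≈ -10113.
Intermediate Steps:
l(x, p) = -8
C = -10113 (C = -10121 - 1*(-8) = -10121 + 8 = -10113)
C - (-69 - 4*54)/(-43567) = -10113 - (-69 - 4*54)/(-43567) = -10113 - (-69 - 216)*(-1)/43567 = -10113 - (-285)*(-1)/43567 = -10113 - 1*15/2293 = -10113 - 15/2293 = -23189124/2293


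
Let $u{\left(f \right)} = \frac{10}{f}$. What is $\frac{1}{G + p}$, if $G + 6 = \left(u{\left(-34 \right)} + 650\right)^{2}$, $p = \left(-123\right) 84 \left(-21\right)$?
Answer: $\frac{289}{184695199} \approx 1.5647 \cdot 10^{-6}$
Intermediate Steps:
$p = 216972$ ($p = \left(-10332\right) \left(-21\right) = 216972$)
$G = \frac{121990291}{289}$ ($G = -6 + \left(\frac{10}{-34} + 650\right)^{2} = -6 + \left(10 \left(- \frac{1}{34}\right) + 650\right)^{2} = -6 + \left(- \frac{5}{17} + 650\right)^{2} = -6 + \left(\frac{11045}{17}\right)^{2} = -6 + \frac{121992025}{289} = \frac{121990291}{289} \approx 4.2211 \cdot 10^{5}$)
$\frac{1}{G + p} = \frac{1}{\frac{121990291}{289} + 216972} = \frac{1}{\frac{184695199}{289}} = \frac{289}{184695199}$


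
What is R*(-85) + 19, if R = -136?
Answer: 11579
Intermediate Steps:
R*(-85) + 19 = -136*(-85) + 19 = 11560 + 19 = 11579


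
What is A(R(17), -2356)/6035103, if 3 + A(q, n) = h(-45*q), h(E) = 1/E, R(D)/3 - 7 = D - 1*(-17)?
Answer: -874/1758120795 ≈ -4.9712e-7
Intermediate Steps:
R(D) = 72 + 3*D (R(D) = 21 + 3*(D - 1*(-17)) = 21 + 3*(D + 17) = 21 + 3*(17 + D) = 21 + (51 + 3*D) = 72 + 3*D)
A(q, n) = -3 - 1/(45*q) (A(q, n) = -3 + 1/(-45*q) = -3 - 1/(45*q))
A(R(17), -2356)/6035103 = (-3 - 1/(45*(72 + 3*17)))/6035103 = (-3 - 1/(45*(72 + 51)))*(1/6035103) = (-3 - 1/45/123)*(1/6035103) = (-3 - 1/45*1/123)*(1/6035103) = (-3 - 1/5535)*(1/6035103) = -16606/5535*1/6035103 = -874/1758120795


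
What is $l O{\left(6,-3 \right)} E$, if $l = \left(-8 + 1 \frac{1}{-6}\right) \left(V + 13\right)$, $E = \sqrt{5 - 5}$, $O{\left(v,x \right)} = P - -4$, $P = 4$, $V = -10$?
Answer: $0$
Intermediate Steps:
$O{\left(v,x \right)} = 8$ ($O{\left(v,x \right)} = 4 - -4 = 4 + 4 = 8$)
$E = 0$ ($E = \sqrt{0} = 0$)
$l = - \frac{49}{2}$ ($l = \left(-8 + 1 \frac{1}{-6}\right) \left(-10 + 13\right) = \left(-8 + 1 \left(- \frac{1}{6}\right)\right) 3 = \left(-8 - \frac{1}{6}\right) 3 = \left(- \frac{49}{6}\right) 3 = - \frac{49}{2} \approx -24.5$)
$l O{\left(6,-3 \right)} E = \left(- \frac{49}{2}\right) 8 \cdot 0 = \left(-196\right) 0 = 0$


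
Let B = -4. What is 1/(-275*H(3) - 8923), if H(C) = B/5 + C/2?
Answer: -2/18231 ≈ -0.00010970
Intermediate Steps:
H(C) = -⅘ + C/2 (H(C) = -4/5 + C/2 = -4*⅕ + C*(½) = -⅘ + C/2)
1/(-275*H(3) - 8923) = 1/(-275*(-⅘ + (½)*3) - 8923) = 1/(-275*(-⅘ + 3/2) - 8923) = 1/(-275*7/10 - 8923) = 1/(-385/2 - 8923) = 1/(-18231/2) = -2/18231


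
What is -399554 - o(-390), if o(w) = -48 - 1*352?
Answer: -399154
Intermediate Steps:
o(w) = -400 (o(w) = -48 - 352 = -400)
-399554 - o(-390) = -399554 - 1*(-400) = -399554 + 400 = -399154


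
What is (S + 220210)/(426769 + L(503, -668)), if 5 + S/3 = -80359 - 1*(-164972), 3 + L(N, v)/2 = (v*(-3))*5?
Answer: 16346/15407 ≈ 1.0609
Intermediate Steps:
L(N, v) = -6 - 30*v (L(N, v) = -6 + 2*((v*(-3))*5) = -6 + 2*(-3*v*5) = -6 + 2*(-15*v) = -6 - 30*v)
S = 253824 (S = -15 + 3*(-80359 - 1*(-164972)) = -15 + 3*(-80359 + 164972) = -15 + 3*84613 = -15 + 253839 = 253824)
(S + 220210)/(426769 + L(503, -668)) = (253824 + 220210)/(426769 + (-6 - 30*(-668))) = 474034/(426769 + (-6 + 20040)) = 474034/(426769 + 20034) = 474034/446803 = 474034*(1/446803) = 16346/15407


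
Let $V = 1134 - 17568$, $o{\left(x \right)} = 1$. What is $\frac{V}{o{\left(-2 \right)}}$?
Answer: $-16434$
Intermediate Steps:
$V = -16434$
$\frac{V}{o{\left(-2 \right)}} = - \frac{16434}{1} = \left(-16434\right) 1 = -16434$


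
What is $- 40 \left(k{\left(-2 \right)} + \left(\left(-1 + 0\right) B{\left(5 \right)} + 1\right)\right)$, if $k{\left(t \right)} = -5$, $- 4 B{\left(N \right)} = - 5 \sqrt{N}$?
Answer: $160 + 50 \sqrt{5} \approx 271.8$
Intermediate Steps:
$B{\left(N \right)} = \frac{5 \sqrt{N}}{4}$ ($B{\left(N \right)} = - \frac{\left(-5\right) \sqrt{N}}{4} = \frac{5 \sqrt{N}}{4}$)
$- 40 \left(k{\left(-2 \right)} + \left(\left(-1 + 0\right) B{\left(5 \right)} + 1\right)\right) = - 40 \left(-5 + \left(\left(-1 + 0\right) \frac{5 \sqrt{5}}{4} + 1\right)\right) = - 40 \left(-5 + \left(- \frac{5 \sqrt{5}}{4} + 1\right)\right) = - 40 \left(-5 + \left(1 - \frac{5 \sqrt{5}}{4}\right)\right) = - 40 \left(-4 - \frac{5 \sqrt{5}}{4}\right) = 160 + 50 \sqrt{5}$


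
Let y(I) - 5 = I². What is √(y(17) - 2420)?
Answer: I*√2126 ≈ 46.109*I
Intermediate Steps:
y(I) = 5 + I²
√(y(17) - 2420) = √((5 + 17²) - 2420) = √((5 + 289) - 2420) = √(294 - 2420) = √(-2126) = I*√2126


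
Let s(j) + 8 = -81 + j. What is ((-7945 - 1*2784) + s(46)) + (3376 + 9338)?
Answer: 1942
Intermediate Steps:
s(j) = -89 + j (s(j) = -8 + (-81 + j) = -89 + j)
((-7945 - 1*2784) + s(46)) + (3376 + 9338) = ((-7945 - 1*2784) + (-89 + 46)) + (3376 + 9338) = ((-7945 - 2784) - 43) + 12714 = (-10729 - 43) + 12714 = -10772 + 12714 = 1942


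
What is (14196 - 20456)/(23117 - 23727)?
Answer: 626/61 ≈ 10.262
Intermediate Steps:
(14196 - 20456)/(23117 - 23727) = -6260/(-610) = -6260*(-1/610) = 626/61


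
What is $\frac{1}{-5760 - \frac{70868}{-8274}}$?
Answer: $- \frac{591}{3399098} \approx -0.00017387$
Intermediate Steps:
$\frac{1}{-5760 - \frac{70868}{-8274}} = \frac{1}{-5760 - - \frac{5062}{591}} = \frac{1}{-5760 + \frac{5062}{591}} = \frac{1}{- \frac{3399098}{591}} = - \frac{591}{3399098}$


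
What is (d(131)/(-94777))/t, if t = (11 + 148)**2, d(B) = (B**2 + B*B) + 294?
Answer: -34616/2396057337 ≈ -1.4447e-5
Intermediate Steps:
d(B) = 294 + 2*B**2 (d(B) = (B**2 + B**2) + 294 = 2*B**2 + 294 = 294 + 2*B**2)
t = 25281 (t = 159**2 = 25281)
(d(131)/(-94777))/t = ((294 + 2*131**2)/(-94777))/25281 = ((294 + 2*17161)*(-1/94777))*(1/25281) = ((294 + 34322)*(-1/94777))*(1/25281) = (34616*(-1/94777))*(1/25281) = -34616/94777*1/25281 = -34616/2396057337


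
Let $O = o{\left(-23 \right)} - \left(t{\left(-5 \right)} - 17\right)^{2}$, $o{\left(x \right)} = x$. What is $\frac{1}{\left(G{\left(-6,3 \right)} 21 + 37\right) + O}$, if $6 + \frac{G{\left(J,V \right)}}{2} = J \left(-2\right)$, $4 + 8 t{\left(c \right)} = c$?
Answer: $- \frac{64}{4001} \approx -0.015996$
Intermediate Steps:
$t{\left(c \right)} = - \frac{1}{2} + \frac{c}{8}$
$G{\left(J,V \right)} = -12 - 4 J$ ($G{\left(J,V \right)} = -12 + 2 J \left(-2\right) = -12 + 2 \left(- 2 J\right) = -12 - 4 J$)
$O = - \frac{22497}{64}$ ($O = -23 - \left(\left(- \frac{1}{2} + \frac{1}{8} \left(-5\right)\right) - 17\right)^{2} = -23 - \left(\left(- \frac{1}{2} - \frac{5}{8}\right) - 17\right)^{2} = -23 - \left(- \frac{9}{8} - 17\right)^{2} = -23 - \left(- \frac{145}{8}\right)^{2} = -23 - \frac{21025}{64} = - \frac{22497}{64} \approx -351.52$)
$\frac{1}{\left(G{\left(-6,3 \right)} 21 + 37\right) + O} = \frac{1}{\left(\left(-12 - -24\right) 21 + 37\right) - \frac{22497}{64}} = \frac{1}{\left(\left(-12 + 24\right) 21 + 37\right) - \frac{22497}{64}} = \frac{1}{\left(12 \cdot 21 + 37\right) - \frac{22497}{64}} = \frac{1}{\left(252 + 37\right) - \frac{22497}{64}} = \frac{1}{289 - \frac{22497}{64}} = \frac{1}{- \frac{4001}{64}} = - \frac{64}{4001}$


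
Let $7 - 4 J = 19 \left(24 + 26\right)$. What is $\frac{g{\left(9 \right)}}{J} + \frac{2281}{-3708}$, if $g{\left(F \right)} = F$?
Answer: $- \frac{2284471}{3496644} \approx -0.65333$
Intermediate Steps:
$J = - \frac{943}{4}$ ($J = \frac{7}{4} - \frac{19 \left(24 + 26\right)}{4} = \frac{7}{4} - \frac{19 \cdot 50}{4} = \frac{7}{4} - \frac{475}{2} = - \frac{943}{4} \approx -235.75$)
$\frac{g{\left(9 \right)}}{J} + \frac{2281}{-3708} = \frac{9}{- \frac{943}{4}} + \frac{2281}{-3708} = 9 \left(- \frac{4}{943}\right) + 2281 \left(- \frac{1}{3708}\right) = - \frac{36}{943} - \frac{2281}{3708} = - \frac{2284471}{3496644}$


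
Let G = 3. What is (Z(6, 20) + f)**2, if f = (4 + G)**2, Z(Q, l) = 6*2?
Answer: 3721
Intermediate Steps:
Z(Q, l) = 12
f = 49 (f = (4 + 3)**2 = 7**2 = 49)
(Z(6, 20) + f)**2 = (12 + 49)**2 = 61**2 = 3721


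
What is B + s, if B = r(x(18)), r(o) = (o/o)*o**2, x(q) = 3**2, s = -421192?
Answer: -421111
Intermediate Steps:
x(q) = 9
r(o) = o**2 (r(o) = 1*o**2 = o**2)
B = 81 (B = 9**2 = 81)
B + s = 81 - 421192 = -421111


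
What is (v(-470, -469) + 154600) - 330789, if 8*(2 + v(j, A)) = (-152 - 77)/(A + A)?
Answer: -1322137035/7504 ≈ -1.7619e+5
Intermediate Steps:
v(j, A) = -2 - 229/(16*A) (v(j, A) = -2 + ((-152 - 77)/(A + A))/8 = -2 + (-229*1/(2*A))/8 = -2 + (-229/(2*A))/8 = -2 - 229/(16*A))
(v(-470, -469) + 154600) - 330789 = ((-2 - 229/16/(-469)) + 154600) - 330789 = ((-2 - 229/16*(-1/469)) + 154600) - 330789 = ((-2 + 229/7504) + 154600) - 330789 = (-14779/7504 + 154600) - 330789 = 1160103621/7504 - 330789 = -1322137035/7504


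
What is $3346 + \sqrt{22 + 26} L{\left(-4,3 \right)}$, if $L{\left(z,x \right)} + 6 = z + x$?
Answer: $3346 - 28 \sqrt{3} \approx 3297.5$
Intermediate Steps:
$L{\left(z,x \right)} = -6 + x + z$ ($L{\left(z,x \right)} = -6 + \left(z + x\right) = -6 + \left(x + z\right) = -6 + x + z$)
$3346 + \sqrt{22 + 26} L{\left(-4,3 \right)} = 3346 + \sqrt{22 + 26} \left(-6 + 3 - 4\right) = 3346 + \sqrt{48} \left(-7\right) = 3346 + 4 \sqrt{3} \left(-7\right) = 3346 - 28 \sqrt{3}$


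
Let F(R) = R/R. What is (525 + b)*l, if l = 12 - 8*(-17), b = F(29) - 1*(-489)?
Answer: 150220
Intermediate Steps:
F(R) = 1
b = 490 (b = 1 - 1*(-489) = 1 + 489 = 490)
l = 148 (l = 12 + 136 = 148)
(525 + b)*l = (525 + 490)*148 = 1015*148 = 150220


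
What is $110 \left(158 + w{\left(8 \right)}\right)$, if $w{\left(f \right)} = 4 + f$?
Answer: $18700$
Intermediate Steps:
$110 \left(158 + w{\left(8 \right)}\right) = 110 \left(158 + \left(4 + 8\right)\right) = 110 \left(158 + 12\right) = 110 \cdot 170 = 18700$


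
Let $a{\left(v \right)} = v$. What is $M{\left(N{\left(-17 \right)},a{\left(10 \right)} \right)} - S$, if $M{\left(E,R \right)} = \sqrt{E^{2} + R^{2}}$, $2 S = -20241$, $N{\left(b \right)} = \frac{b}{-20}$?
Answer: $\frac{20241}{2} + \frac{\sqrt{40289}}{20} \approx 10131.0$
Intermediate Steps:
$N{\left(b \right)} = - \frac{b}{20}$ ($N{\left(b \right)} = b \left(- \frac{1}{20}\right) = - \frac{b}{20}$)
$S = - \frac{20241}{2}$ ($S = \frac{1}{2} \left(-20241\right) = - \frac{20241}{2} \approx -10121.0$)
$M{\left(N{\left(-17 \right)},a{\left(10 \right)} \right)} - S = \sqrt{\left(\left(- \frac{1}{20}\right) \left(-17\right)\right)^{2} + 10^{2}} - - \frac{20241}{2} = \sqrt{\left(\frac{17}{20}\right)^{2} + 100} + \frac{20241}{2} = \sqrt{\frac{289}{400} + 100} + \frac{20241}{2} = \sqrt{\frac{40289}{400}} + \frac{20241}{2} = \frac{\sqrt{40289}}{20} + \frac{20241}{2} = \frac{20241}{2} + \frac{\sqrt{40289}}{20}$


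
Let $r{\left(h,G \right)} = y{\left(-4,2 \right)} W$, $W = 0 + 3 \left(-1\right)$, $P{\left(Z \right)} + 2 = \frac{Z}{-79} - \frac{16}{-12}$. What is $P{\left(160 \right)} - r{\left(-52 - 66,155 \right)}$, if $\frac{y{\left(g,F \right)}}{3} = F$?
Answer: $\frac{3628}{237} \approx 15.308$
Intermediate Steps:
$y{\left(g,F \right)} = 3 F$
$P{\left(Z \right)} = - \frac{2}{3} - \frac{Z}{79}$ ($P{\left(Z \right)} = -2 + \left(\frac{Z}{-79} - \frac{16}{-12}\right) = -2 + \left(Z \left(- \frac{1}{79}\right) - - \frac{4}{3}\right) = -2 - \left(- \frac{4}{3} + \frac{Z}{79}\right) = - \frac{2}{3} - \frac{Z}{79}$)
$W = -3$ ($W = 0 - 3 = -3$)
$r{\left(h,G \right)} = -18$ ($r{\left(h,G \right)} = 3 \cdot 2 \left(-3\right) = 6 \left(-3\right) = -18$)
$P{\left(160 \right)} - r{\left(-52 - 66,155 \right)} = \left(- \frac{2}{3} - \frac{160}{79}\right) - -18 = \left(- \frac{2}{3} - \frac{160}{79}\right) + 18 = - \frac{638}{237} + 18 = \frac{3628}{237}$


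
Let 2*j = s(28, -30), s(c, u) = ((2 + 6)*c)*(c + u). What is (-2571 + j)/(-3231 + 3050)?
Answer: 2795/181 ≈ 15.442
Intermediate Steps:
s(c, u) = 8*c*(c + u) (s(c, u) = (8*c)*(c + u) = 8*c*(c + u))
j = -224 (j = (8*28*(28 - 30))/2 = (8*28*(-2))/2 = (½)*(-448) = -224)
(-2571 + j)/(-3231 + 3050) = (-2571 - 224)/(-3231 + 3050) = -2795/(-181) = -2795*(-1/181) = 2795/181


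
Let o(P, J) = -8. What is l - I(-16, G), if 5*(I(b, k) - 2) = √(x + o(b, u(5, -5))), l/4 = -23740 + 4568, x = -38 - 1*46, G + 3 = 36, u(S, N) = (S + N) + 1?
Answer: -76690 - 2*I*√23/5 ≈ -76690.0 - 1.9183*I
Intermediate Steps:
u(S, N) = 1 + N + S (u(S, N) = (N + S) + 1 = 1 + N + S)
G = 33 (G = -3 + 36 = 33)
x = -84 (x = -38 - 46 = -84)
l = -76688 (l = 4*(-23740 + 4568) = 4*(-19172) = -76688)
I(b, k) = 2 + 2*I*√23/5 (I(b, k) = 2 + √(-84 - 8)/5 = 2 + √(-92)/5 = 2 + (2*I*√23)/5 = 2 + 2*I*√23/5)
l - I(-16, G) = -76688 - (2 + 2*I*√23/5) = -76688 + (-2 - 2*I*√23/5) = -76690 - 2*I*√23/5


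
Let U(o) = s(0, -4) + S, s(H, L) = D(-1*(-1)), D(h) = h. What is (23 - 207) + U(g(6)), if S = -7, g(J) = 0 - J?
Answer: -190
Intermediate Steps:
s(H, L) = 1 (s(H, L) = -1*(-1) = 1)
g(J) = -J
U(o) = -6 (U(o) = 1 - 7 = -6)
(23 - 207) + U(g(6)) = (23 - 207) - 6 = -184 - 6 = -190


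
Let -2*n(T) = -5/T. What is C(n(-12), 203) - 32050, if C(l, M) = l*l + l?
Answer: -18460895/576 ≈ -32050.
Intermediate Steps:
n(T) = 5/(2*T) (n(T) = -(-5)/(2*T) = 5/(2*T))
C(l, M) = l + l² (C(l, M) = l² + l = l + l²)
C(n(-12), 203) - 32050 = ((5/2)/(-12))*(1 + (5/2)/(-12)) - 32050 = ((5/2)*(-1/12))*(1 + (5/2)*(-1/12)) - 32050 = -5*(1 - 5/24)/24 - 32050 = -5/24*19/24 - 32050 = -95/576 - 32050 = -18460895/576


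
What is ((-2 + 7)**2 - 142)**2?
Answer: 13689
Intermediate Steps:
((-2 + 7)**2 - 142)**2 = (5**2 - 142)**2 = (25 - 142)**2 = (-117)**2 = 13689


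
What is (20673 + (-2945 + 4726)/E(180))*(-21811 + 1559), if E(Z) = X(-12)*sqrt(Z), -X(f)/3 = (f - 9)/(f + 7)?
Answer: -418669596 + 18034406*sqrt(5)/189 ≈ -4.1846e+8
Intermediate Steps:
X(f) = -3*(-9 + f)/(7 + f) (X(f) = -3*(f - 9)/(f + 7) = -3*(-9 + f)/(7 + f))
E(Z) = -63*sqrt(Z)/5 (E(Z) = (3*(9 - 1*(-12))/(7 - 12))*sqrt(Z) = (3*(9 + 12)/(-5))*sqrt(Z) = (3*(-1/5)*21)*sqrt(Z) = -63*sqrt(Z)/5)
(20673 + (-2945 + 4726)/E(180))*(-21811 + 1559) = (20673 + (-2945 + 4726)/((-378*sqrt(5)/5)))*(-21811 + 1559) = (20673 + 1781/((-378*sqrt(5)/5)))*(-20252) = (20673 + 1781*(-sqrt(5)/378))*(-20252) = (20673 - 1781*sqrt(5)/378)*(-20252) = -418669596 + 18034406*sqrt(5)/189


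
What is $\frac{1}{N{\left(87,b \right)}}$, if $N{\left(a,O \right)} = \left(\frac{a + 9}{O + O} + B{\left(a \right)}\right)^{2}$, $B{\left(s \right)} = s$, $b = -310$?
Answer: $\frac{24025}{181198521} \approx 0.00013259$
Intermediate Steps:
$N{\left(a,O \right)} = \left(a + \frac{9 + a}{2 O}\right)^{2}$ ($N{\left(a,O \right)} = \left(\frac{a + 9}{O + O} + a\right)^{2} = \left(\frac{9 + a}{2 O} + a\right)^{2} = \left(a + \frac{9 + a}{2 O}\right)^{2}$)
$\frac{1}{N{\left(87,b \right)}} = \frac{1}{\frac{1}{4} \cdot \frac{1}{96100} \left(9 + 87 + 2 \left(-310\right) 87\right)^{2}} = \frac{1}{\frac{1}{4} \cdot \frac{1}{96100} \left(9 + 87 - 53940\right)^{2}} = \frac{1}{\frac{1}{4} \cdot \frac{1}{96100} \left(-53844\right)^{2}} = \frac{1}{\frac{1}{4} \cdot \frac{1}{96100} \cdot 2899176336} = \frac{1}{\frac{181198521}{24025}} = \frac{24025}{181198521}$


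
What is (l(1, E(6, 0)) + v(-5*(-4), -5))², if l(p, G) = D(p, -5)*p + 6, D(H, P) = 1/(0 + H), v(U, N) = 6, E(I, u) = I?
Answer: 169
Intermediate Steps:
D(H, P) = 1/H
l(p, G) = 7 (l(p, G) = p/p + 6 = 1 + 6 = 7)
(l(1, E(6, 0)) + v(-5*(-4), -5))² = (7 + 6)² = 13² = 169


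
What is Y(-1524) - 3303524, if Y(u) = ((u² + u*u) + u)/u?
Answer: -3306571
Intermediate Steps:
Y(u) = (u + 2*u²)/u (Y(u) = ((u² + u²) + u)/u = (2*u² + u)/u = (u + 2*u²)/u)
Y(-1524) - 3303524 = (1 + 2*(-1524)) - 3303524 = (1 - 3048) - 3303524 = -3047 - 3303524 = -3306571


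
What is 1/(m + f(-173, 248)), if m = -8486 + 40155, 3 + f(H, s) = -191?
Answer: 1/31475 ≈ 3.1771e-5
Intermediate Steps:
f(H, s) = -194 (f(H, s) = -3 - 191 = -194)
m = 31669
1/(m + f(-173, 248)) = 1/(31669 - 194) = 1/31475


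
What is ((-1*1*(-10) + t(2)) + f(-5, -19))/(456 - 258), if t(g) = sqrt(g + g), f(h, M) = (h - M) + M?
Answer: 7/198 ≈ 0.035354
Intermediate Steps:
f(h, M) = h
t(g) = sqrt(2)*sqrt(g) (t(g) = sqrt(2*g) = sqrt(2)*sqrt(g))
((-1*1*(-10) + t(2)) + f(-5, -19))/(456 - 258) = ((-1*1*(-10) + sqrt(2)*sqrt(2)) - 5)/(456 - 258) = ((-1*(-10) + 2) - 5)/198 = ((10 + 2) - 5)*(1/198) = (12 - 5)*(1/198) = 7*(1/198) = 7/198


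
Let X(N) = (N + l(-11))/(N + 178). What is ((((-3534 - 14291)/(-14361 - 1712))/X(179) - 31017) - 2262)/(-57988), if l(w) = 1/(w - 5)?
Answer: 218756841903/381204819716 ≈ 0.57386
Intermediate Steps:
l(w) = 1/(-5 + w)
X(N) = (-1/16 + N)/(178 + N) (X(N) = (N + 1/(-5 - 11))/(N + 178) = (N + 1/(-16))/(178 + N) = (N - 1/16)/(178 + N) = (-1/16 + N)/(178 + N))
((((-3534 - 14291)/(-14361 - 1712))/X(179) - 31017) - 2262)/(-57988) = ((((-3534 - 14291)/(-14361 - 1712))/(((-1/16 + 179)/(178 + 179))) - 31017) - 2262)/(-57988) = (((-17825/(-16073))/(((2863/16)/357)) - 31017) - 2262)*(-1/57988) = (((-17825*(-1/16073))/(((1/357)*(2863/16))) - 31017) - 2262)*(-1/57988) = ((17825/(16073*(409/816)) - 31017) - 2262)*(-1/57988) = (((17825/16073)*(816/409) - 31017) - 2262)*(-1/57988) = ((14545200/6573857 - 31017) - 2262)*(-1/57988) = (-203886777369/6573857 - 2262)*(-1/57988) = -218756841903/6573857*(-1/57988) = 218756841903/381204819716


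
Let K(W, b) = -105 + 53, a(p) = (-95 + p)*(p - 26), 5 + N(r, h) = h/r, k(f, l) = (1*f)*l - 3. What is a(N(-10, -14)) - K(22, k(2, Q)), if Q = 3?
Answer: 74264/25 ≈ 2970.6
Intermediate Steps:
k(f, l) = -3 + f*l (k(f, l) = f*l - 3 = -3 + f*l)
N(r, h) = -5 + h/r
a(p) = (-95 + p)*(-26 + p)
K(W, b) = -52
a(N(-10, -14)) - K(22, k(2, Q)) = (2470 + (-5 - 14/(-10))² - 121*(-5 - 14/(-10))) - 1*(-52) = (2470 + (-5 - 14*(-⅒))² - 121*(-5 - 14*(-⅒))) + 52 = (2470 + (-5 + 7/5)² - 121*(-5 + 7/5)) + 52 = (2470 + (-18/5)² - 121*(-18/5)) + 52 = (2470 + 324/25 + 2178/5) + 52 = 72964/25 + 52 = 74264/25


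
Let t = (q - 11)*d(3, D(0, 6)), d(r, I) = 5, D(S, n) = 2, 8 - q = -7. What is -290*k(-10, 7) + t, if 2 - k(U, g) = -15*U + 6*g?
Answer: 55120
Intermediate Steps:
q = 15 (q = 8 - 1*(-7) = 8 + 7 = 15)
k(U, g) = 2 - 6*g + 15*U (k(U, g) = 2 - (-15*U + 6*g) = 2 + (-6*g + 15*U) = 2 - 6*g + 15*U)
t = 20 (t = (15 - 11)*5 = 4*5 = 20)
-290*k(-10, 7) + t = -290*(2 - 6*7 + 15*(-10)) + 20 = -290*(2 - 42 - 150) + 20 = -290*(-190) + 20 = 55100 + 20 = 55120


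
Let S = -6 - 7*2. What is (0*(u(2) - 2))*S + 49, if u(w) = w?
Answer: 49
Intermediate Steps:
S = -20 (S = -6 - 1*14 = -6 - 14 = -20)
(0*(u(2) - 2))*S + 49 = (0*(2 - 2))*(-20) + 49 = (0*0)*(-20) + 49 = 0*(-20) + 49 = 0 + 49 = 49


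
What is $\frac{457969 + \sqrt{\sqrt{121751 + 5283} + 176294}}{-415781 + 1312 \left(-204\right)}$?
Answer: $- \frac{457969}{683429} - \frac{\sqrt{176294 + \sqrt{127034}}}{683429} \approx -0.67072$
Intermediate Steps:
$\frac{457969 + \sqrt{\sqrt{121751 + 5283} + 176294}}{-415781 + 1312 \left(-204\right)} = \frac{457969 + \sqrt{\sqrt{127034} + 176294}}{-415781 - 267648} = \frac{457969 + \sqrt{176294 + \sqrt{127034}}}{-683429} = \left(457969 + \sqrt{176294 + \sqrt{127034}}\right) \left(- \frac{1}{683429}\right) = - \frac{457969}{683429} - \frac{\sqrt{176294 + \sqrt{127034}}}{683429}$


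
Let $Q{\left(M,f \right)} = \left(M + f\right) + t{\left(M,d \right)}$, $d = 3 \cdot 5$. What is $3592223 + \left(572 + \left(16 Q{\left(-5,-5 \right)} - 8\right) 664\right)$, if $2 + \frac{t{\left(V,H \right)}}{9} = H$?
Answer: $4724251$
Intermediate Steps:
$d = 15$
$t{\left(V,H \right)} = -18 + 9 H$
$Q{\left(M,f \right)} = 117 + M + f$ ($Q{\left(M,f \right)} = \left(M + f\right) + \left(-18 + 9 \cdot 15\right) = \left(M + f\right) + \left(-18 + 135\right) = \left(M + f\right) + 117 = 117 + M + f$)
$3592223 + \left(572 + \left(16 Q{\left(-5,-5 \right)} - 8\right) 664\right) = 3592223 + \left(572 + \left(16 \left(117 - 5 - 5\right) - 8\right) 664\right) = 3592223 + \left(572 + \left(16 \cdot 107 - 8\right) 664\right) = 3592223 + \left(572 + \left(1712 - 8\right) 664\right) = 3592223 + \left(572 + 1704 \cdot 664\right) = 3592223 + \left(572 + 1131456\right) = 3592223 + 1132028 = 4724251$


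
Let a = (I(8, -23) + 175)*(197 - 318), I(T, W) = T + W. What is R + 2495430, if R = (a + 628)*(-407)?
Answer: 10119354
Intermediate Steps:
a = -19360 (a = ((8 - 23) + 175)*(197 - 318) = (-15 + 175)*(-121) = 160*(-121) = -19360)
R = 7623924 (R = (-19360 + 628)*(-407) = -18732*(-407) = 7623924)
R + 2495430 = 7623924 + 2495430 = 10119354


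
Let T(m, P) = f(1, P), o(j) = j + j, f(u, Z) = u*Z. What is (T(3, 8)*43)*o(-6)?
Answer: -4128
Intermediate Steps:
f(u, Z) = Z*u
o(j) = 2*j
T(m, P) = P (T(m, P) = P*1 = P)
(T(3, 8)*43)*o(-6) = (8*43)*(2*(-6)) = 344*(-12) = -4128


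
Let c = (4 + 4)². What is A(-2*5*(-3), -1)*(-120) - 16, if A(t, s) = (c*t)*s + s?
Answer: 230504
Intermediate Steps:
c = 64 (c = 8² = 64)
A(t, s) = s + 64*s*t (A(t, s) = (64*t)*s + s = 64*s*t + s = s + 64*s*t)
A(-2*5*(-3), -1)*(-120) - 16 = -(1 + 64*(-2*5*(-3)))*(-120) - 16 = -(1 + 64*(-10*(-3)))*(-120) - 16 = -(1 + 64*30)*(-120) - 16 = -(1 + 1920)*(-120) - 16 = -1*1921*(-120) - 16 = -1921*(-120) - 16 = 230520 - 16 = 230504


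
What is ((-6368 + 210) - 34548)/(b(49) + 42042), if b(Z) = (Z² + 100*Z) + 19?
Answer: -20353/24681 ≈ -0.82464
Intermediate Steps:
b(Z) = 19 + Z² + 100*Z
((-6368 + 210) - 34548)/(b(49) + 42042) = ((-6368 + 210) - 34548)/((19 + 49² + 100*49) + 42042) = (-6158 - 34548)/((19 + 2401 + 4900) + 42042) = -40706/(7320 + 42042) = -40706/49362 = -40706*1/49362 = -20353/24681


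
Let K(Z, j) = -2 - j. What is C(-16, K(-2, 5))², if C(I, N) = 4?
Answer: 16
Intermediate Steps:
C(-16, K(-2, 5))² = 4² = 16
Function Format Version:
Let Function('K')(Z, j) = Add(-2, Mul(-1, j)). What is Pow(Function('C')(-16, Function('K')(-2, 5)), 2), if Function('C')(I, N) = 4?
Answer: 16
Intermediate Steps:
Pow(Function('C')(-16, Function('K')(-2, 5)), 2) = Pow(4, 2) = 16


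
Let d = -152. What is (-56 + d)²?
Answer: 43264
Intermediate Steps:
(-56 + d)² = (-56 - 152)² = (-208)² = 43264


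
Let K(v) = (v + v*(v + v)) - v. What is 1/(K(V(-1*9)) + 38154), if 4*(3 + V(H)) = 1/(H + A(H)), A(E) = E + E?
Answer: 5832/222619753 ≈ 2.6197e-5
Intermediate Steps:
A(E) = 2*E
V(H) = -3 + 1/(12*H) (V(H) = -3 + 1/(4*(H + 2*H)) = -3 + 1/(4*((3*H))) = -3 + (1/(3*H))/4 = -3 + 1/(12*H))
K(v) = 2*v**2 (K(v) = (v + v*(2*v)) - v = (v + 2*v**2) - v = 2*v**2)
1/(K(V(-1*9)) + 38154) = 1/(2*(-3 + 1/(12*((-1*9))))**2 + 38154) = 1/(2*(-3 + (1/12)/(-9))**2 + 38154) = 1/(2*(-3 + (1/12)*(-1/9))**2 + 38154) = 1/(2*(-3 - 1/108)**2 + 38154) = 1/(2*(-325/108)**2 + 38154) = 1/(2*(105625/11664) + 38154) = 1/(105625/5832 + 38154) = 1/(222619753/5832) = 5832/222619753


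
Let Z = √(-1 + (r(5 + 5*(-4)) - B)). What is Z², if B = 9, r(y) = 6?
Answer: -4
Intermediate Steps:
Z = 2*I (Z = √(-1 + (6 - 1*9)) = √(-1 + (6 - 9)) = √(-1 - 3) = √(-4) = 2*I ≈ 2.0*I)
Z² = (2*I)² = -4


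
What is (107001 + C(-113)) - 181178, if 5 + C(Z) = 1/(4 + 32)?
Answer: -2670551/36 ≈ -74182.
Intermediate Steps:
C(Z) = -179/36 (C(Z) = -5 + 1/(4 + 32) = -5 + 1/36 = -179/36)
(107001 + C(-113)) - 181178 = (107001 - 179/36) - 181178 = 3851857/36 - 181178 = -2670551/36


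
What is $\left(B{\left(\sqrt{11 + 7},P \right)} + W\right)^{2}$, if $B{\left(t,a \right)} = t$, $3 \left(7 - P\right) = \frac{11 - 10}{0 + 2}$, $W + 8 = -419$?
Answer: $182347 - 2562 \sqrt{2} \approx 1.7872 \cdot 10^{5}$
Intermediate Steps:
$W = -427$ ($W = -8 - 419 = -427$)
$P = \frac{41}{6}$ ($P = 7 - \frac{\left(11 - 10\right) \frac{1}{0 + 2}}{3} = 7 - \frac{1 \cdot \frac{1}{2}}{3} = 7 - \frac{1}{6} = \frac{41}{6} \approx 6.8333$)
$\left(B{\left(\sqrt{11 + 7},P \right)} + W\right)^{2} = \left(\sqrt{11 + 7} - 427\right)^{2} = \left(\sqrt{18} - 427\right)^{2} = \left(3 \sqrt{2} - 427\right)^{2} = \left(-427 + 3 \sqrt{2}\right)^{2}$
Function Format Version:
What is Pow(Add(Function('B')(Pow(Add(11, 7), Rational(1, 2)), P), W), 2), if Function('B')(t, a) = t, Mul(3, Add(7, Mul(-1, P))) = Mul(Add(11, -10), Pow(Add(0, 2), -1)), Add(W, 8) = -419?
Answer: Add(182347, Mul(-2562, Pow(2, Rational(1, 2)))) ≈ 1.7872e+5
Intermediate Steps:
W = -427 (W = Add(-8, -419) = -427)
P = Rational(41, 6) (P = Add(7, Mul(Rational(-1, 3), Mul(Add(11, -10), Pow(Add(0, 2), -1)))) = Add(7, Mul(Rational(-1, 3), Mul(1, Pow(2, -1)))) = Add(7, Mul(Rational(-1, 3), Mul(1, Rational(1, 2)))) = Add(7, Mul(Rational(-1, 3), Rational(1, 2))) = Add(7, Rational(-1, 6)) = Rational(41, 6) ≈ 6.8333)
Pow(Add(Function('B')(Pow(Add(11, 7), Rational(1, 2)), P), W), 2) = Pow(Add(Pow(Add(11, 7), Rational(1, 2)), -427), 2) = Pow(Add(Pow(18, Rational(1, 2)), -427), 2) = Pow(Add(Mul(3, Pow(2, Rational(1, 2))), -427), 2) = Pow(Add(-427, Mul(3, Pow(2, Rational(1, 2)))), 2)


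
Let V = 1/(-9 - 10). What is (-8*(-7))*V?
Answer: -56/19 ≈ -2.9474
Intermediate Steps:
V = -1/19 (V = 1/(-19) = -1/19 ≈ -0.052632)
(-8*(-7))*V = -8*(-7)*(-1/19) = 56*(-1/19) = -56/19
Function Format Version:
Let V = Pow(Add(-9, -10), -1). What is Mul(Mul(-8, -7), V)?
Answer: Rational(-56, 19) ≈ -2.9474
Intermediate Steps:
V = Rational(-1, 19) (V = Pow(-19, -1) = Rational(-1, 19) ≈ -0.052632)
Mul(Mul(-8, -7), V) = Mul(Mul(-8, -7), Rational(-1, 19)) = Mul(56, Rational(-1, 19)) = Rational(-56, 19)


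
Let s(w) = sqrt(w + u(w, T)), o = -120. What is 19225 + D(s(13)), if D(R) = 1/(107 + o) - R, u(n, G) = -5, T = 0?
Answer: 249924/13 - 2*sqrt(2) ≈ 19222.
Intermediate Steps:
s(w) = sqrt(-5 + w) (s(w) = sqrt(w - 5) = sqrt(-5 + w))
D(R) = -1/13 - R (D(R) = 1/(107 - 120) - R = 1/(-13) - R = -1/13 - R)
19225 + D(s(13)) = 19225 + (-1/13 - sqrt(-5 + 13)) = 19225 + (-1/13 - sqrt(8)) = 19225 + (-1/13 - 2*sqrt(2)) = 249924/13 - 2*sqrt(2)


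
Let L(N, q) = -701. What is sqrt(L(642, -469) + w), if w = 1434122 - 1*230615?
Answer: sqrt(1202806) ≈ 1096.7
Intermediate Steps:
w = 1203507 (w = 1434122 - 230615 = 1203507)
sqrt(L(642, -469) + w) = sqrt(-701 + 1203507) = sqrt(1202806)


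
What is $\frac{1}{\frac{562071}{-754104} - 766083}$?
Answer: $- \frac{251368}{192568938901} \approx -1.3053 \cdot 10^{-6}$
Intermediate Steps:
$\frac{1}{\frac{562071}{-754104} - 766083} = \frac{1}{562071 \left(- \frac{1}{754104}\right) - 766083} = \frac{1}{- \frac{187357}{251368} - 766083} = \frac{1}{- \frac{192568938901}{251368}} = - \frac{251368}{192568938901}$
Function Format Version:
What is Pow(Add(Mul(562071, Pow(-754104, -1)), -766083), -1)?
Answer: Rational(-251368, 192568938901) ≈ -1.3053e-6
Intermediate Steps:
Pow(Add(Mul(562071, Pow(-754104, -1)), -766083), -1) = Pow(Add(Mul(562071, Rational(-1, 754104)), -766083), -1) = Pow(Add(Rational(-187357, 251368), -766083), -1) = Pow(Rational(-192568938901, 251368), -1) = Rational(-251368, 192568938901)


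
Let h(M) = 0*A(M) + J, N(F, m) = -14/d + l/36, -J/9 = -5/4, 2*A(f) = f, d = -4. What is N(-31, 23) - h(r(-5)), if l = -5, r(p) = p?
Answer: -71/9 ≈ -7.8889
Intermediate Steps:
A(f) = f/2
J = 45/4 (J = -(-45)/4 = -9*(-5/4) = 45/4 ≈ 11.250)
N(F, m) = 121/36 (N(F, m) = -14/(-4) - 5/36 = -14*(-¼) - 5*1/36 = 7/2 - 5/36 = 121/36)
h(M) = 45/4 (h(M) = 0*(M/2) + 45/4 = 0 + 45/4 = 45/4)
N(-31, 23) - h(r(-5)) = 121/36 - 1*45/4 = 121/36 - 45/4 = -71/9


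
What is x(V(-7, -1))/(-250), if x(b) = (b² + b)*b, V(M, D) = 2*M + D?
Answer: 63/5 ≈ 12.600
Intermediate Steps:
V(M, D) = D + 2*M
x(b) = b*(b + b²) (x(b) = (b + b²)*b = b*(b + b²))
x(V(-7, -1))/(-250) = ((-1 + 2*(-7))²*(1 + (-1 + 2*(-7))))/(-250) = ((-1 - 14)²*(1 + (-1 - 14)))*(-1/250) = ((-15)²*(1 - 15))*(-1/250) = (225*(-14))*(-1/250) = -3150*(-1/250) = 63/5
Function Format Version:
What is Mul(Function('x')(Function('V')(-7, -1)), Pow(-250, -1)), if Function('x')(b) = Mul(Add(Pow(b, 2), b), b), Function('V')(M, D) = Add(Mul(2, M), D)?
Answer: Rational(63, 5) ≈ 12.600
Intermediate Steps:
Function('V')(M, D) = Add(D, Mul(2, M))
Function('x')(b) = Mul(b, Add(b, Pow(b, 2))) (Function('x')(b) = Mul(Add(b, Pow(b, 2)), b) = Mul(b, Add(b, Pow(b, 2))))
Mul(Function('x')(Function('V')(-7, -1)), Pow(-250, -1)) = Mul(Mul(Pow(Add(-1, Mul(2, -7)), 2), Add(1, Add(-1, Mul(2, -7)))), Pow(-250, -1)) = Mul(Mul(Pow(Add(-1, -14), 2), Add(1, Add(-1, -14))), Rational(-1, 250)) = Mul(Mul(Pow(-15, 2), Add(1, -15)), Rational(-1, 250)) = Mul(Mul(225, -14), Rational(-1, 250)) = Mul(-3150, Rational(-1, 250)) = Rational(63, 5)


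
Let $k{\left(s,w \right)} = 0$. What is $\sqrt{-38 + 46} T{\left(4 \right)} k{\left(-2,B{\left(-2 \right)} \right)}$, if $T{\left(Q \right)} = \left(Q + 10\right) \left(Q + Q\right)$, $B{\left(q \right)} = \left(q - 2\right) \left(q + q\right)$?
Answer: $0$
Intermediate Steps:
$B{\left(q \right)} = 2 q \left(-2 + q\right)$ ($B{\left(q \right)} = \left(-2 + q\right) 2 q = 2 q \left(-2 + q\right)$)
$T{\left(Q \right)} = 2 Q \left(10 + Q\right)$ ($T{\left(Q \right)} = \left(10 + Q\right) 2 Q = 2 Q \left(10 + Q\right)$)
$\sqrt{-38 + 46} T{\left(4 \right)} k{\left(-2,B{\left(-2 \right)} \right)} = \sqrt{-38 + 46} \cdot 2 \cdot 4 \left(10 + 4\right) 0 = \sqrt{8} \cdot 2 \cdot 4 \cdot 14 \cdot 0 = 2 \sqrt{2} \cdot 112 \cdot 0 = 224 \sqrt{2} \cdot 0 = 0$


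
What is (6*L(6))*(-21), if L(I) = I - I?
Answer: 0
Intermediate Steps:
L(I) = 0
(6*L(6))*(-21) = (6*0)*(-21) = 0*(-21) = 0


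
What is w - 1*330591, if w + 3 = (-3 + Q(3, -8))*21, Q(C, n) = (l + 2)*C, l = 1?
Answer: -330468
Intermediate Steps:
Q(C, n) = 3*C (Q(C, n) = (1 + 2)*C = 3*C)
w = 123 (w = -3 + (-3 + 3*3)*21 = -3 + (-3 + 9)*21 = -3 + 6*21 = -3 + 126 = 123)
w - 1*330591 = 123 - 1*330591 = 123 - 330591 = -330468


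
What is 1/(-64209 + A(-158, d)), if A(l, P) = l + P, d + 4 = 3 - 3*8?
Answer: -1/64392 ≈ -1.5530e-5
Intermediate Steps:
d = -25 (d = -4 + (3 - 3*8) = -4 + (3 - 24) = -4 - 21 = -25)
A(l, P) = P + l
1/(-64209 + A(-158, d)) = 1/(-64209 + (-25 - 158)) = 1/(-64209 - 183) = 1/(-64392) = -1/64392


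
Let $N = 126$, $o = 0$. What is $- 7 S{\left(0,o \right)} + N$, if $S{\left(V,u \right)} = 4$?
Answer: $98$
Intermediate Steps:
$- 7 S{\left(0,o \right)} + N = \left(-7\right) 4 + 126 = -28 + 126 = 98$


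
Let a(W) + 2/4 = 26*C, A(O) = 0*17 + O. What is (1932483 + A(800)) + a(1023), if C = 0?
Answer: 3866565/2 ≈ 1.9333e+6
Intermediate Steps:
A(O) = O (A(O) = 0 + O = O)
a(W) = -1/2 (a(W) = -1/2 + 26*0 = -1/2 + 0 = -1/2)
(1932483 + A(800)) + a(1023) = (1932483 + 800) - 1/2 = 1933283 - 1/2 = 3866565/2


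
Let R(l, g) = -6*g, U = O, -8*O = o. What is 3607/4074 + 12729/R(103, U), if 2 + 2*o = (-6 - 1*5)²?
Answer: 2830961/9894 ≈ 286.13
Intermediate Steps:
o = 119/2 (o = -1 + (-6 - 1*5)²/2 = -1 + (-6 - 5)²/2 = -1 + (½)*(-11)² = -1 + (½)*121 = -1 + 121/2 = 119/2 ≈ 59.500)
O = -119/16 (O = -⅛*119/2 = -119/16 ≈ -7.4375)
U = -119/16 ≈ -7.4375
3607/4074 + 12729/R(103, U) = 3607/4074 + 12729/((-6*(-119/16))) = 3607*(1/4074) + 12729/(357/8) = 3607/4074 + 12729*(8/357) = 3607/4074 + 33944/119 = 2830961/9894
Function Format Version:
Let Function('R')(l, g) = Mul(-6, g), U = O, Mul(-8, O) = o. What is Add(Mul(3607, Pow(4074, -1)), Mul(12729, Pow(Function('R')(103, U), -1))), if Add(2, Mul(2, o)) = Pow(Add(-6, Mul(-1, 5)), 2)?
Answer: Rational(2830961, 9894) ≈ 286.13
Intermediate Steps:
o = Rational(119, 2) (o = Add(-1, Mul(Rational(1, 2), Pow(Add(-6, Mul(-1, 5)), 2))) = Add(-1, Mul(Rational(1, 2), Pow(Add(-6, -5), 2))) = Add(-1, Mul(Rational(1, 2), Pow(-11, 2))) = Add(-1, Mul(Rational(1, 2), 121)) = Add(-1, Rational(121, 2)) = Rational(119, 2) ≈ 59.500)
O = Rational(-119, 16) (O = Mul(Rational(-1, 8), Rational(119, 2)) = Rational(-119, 16) ≈ -7.4375)
U = Rational(-119, 16) ≈ -7.4375
Add(Mul(3607, Pow(4074, -1)), Mul(12729, Pow(Function('R')(103, U), -1))) = Add(Mul(3607, Pow(4074, -1)), Mul(12729, Pow(Mul(-6, Rational(-119, 16)), -1))) = Add(Mul(3607, Rational(1, 4074)), Mul(12729, Pow(Rational(357, 8), -1))) = Add(Rational(3607, 4074), Mul(12729, Rational(8, 357))) = Add(Rational(3607, 4074), Rational(33944, 119)) = Rational(2830961, 9894)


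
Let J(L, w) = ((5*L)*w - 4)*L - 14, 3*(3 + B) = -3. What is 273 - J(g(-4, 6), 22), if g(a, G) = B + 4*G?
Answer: -43633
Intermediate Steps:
B = -4 (B = -3 + (1/3)*(-3) = -3 - 1 = -4)
g(a, G) = -4 + 4*G
J(L, w) = -14 + L*(-4 + 5*L*w) (J(L, w) = (5*L*w - 4)*L - 14 = (-4 + 5*L*w)*L - 14 = L*(-4 + 5*L*w) - 14 = -14 + L*(-4 + 5*L*w))
273 - J(g(-4, 6), 22) = 273 - (-14 - 4*(-4 + 4*6) + 5*22*(-4 + 4*6)**2) = 273 - (-14 - 4*(-4 + 24) + 5*22*(-4 + 24)**2) = 273 - (-14 - 4*20 + 5*22*20**2) = 273 - (-14 - 80 + 5*22*400) = 273 - (-14 - 80 + 44000) = 273 - 1*43906 = 273 - 43906 = -43633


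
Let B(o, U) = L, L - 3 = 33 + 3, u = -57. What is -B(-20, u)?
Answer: -39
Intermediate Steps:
L = 39 (L = 3 + (33 + 3) = 3 + 36 = 39)
B(o, U) = 39
-B(-20, u) = -1*39 = -39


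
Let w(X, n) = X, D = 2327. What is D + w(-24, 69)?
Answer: 2303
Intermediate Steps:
D + w(-24, 69) = 2327 - 24 = 2303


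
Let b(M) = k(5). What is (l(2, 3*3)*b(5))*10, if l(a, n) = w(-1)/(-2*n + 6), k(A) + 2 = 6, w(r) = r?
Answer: 10/3 ≈ 3.3333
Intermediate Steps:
k(A) = 4 (k(A) = -2 + 6 = 4)
b(M) = 4
l(a, n) = -1/(6 - 2*n) (l(a, n) = -1/(-2*n + 6) = -1/(6 - 2*n))
(l(2, 3*3)*b(5))*10 = ((1/(2*(-3 + 3*3)))*4)*10 = ((1/(2*(-3 + 9)))*4)*10 = (((½)/6)*4)*10 = (((½)*(⅙))*4)*10 = ((1/12)*4)*10 = (⅓)*10 = 10/3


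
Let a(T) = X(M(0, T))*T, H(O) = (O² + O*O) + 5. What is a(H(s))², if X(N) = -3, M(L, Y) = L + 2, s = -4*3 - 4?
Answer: 2405601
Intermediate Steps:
s = -16 (s = -12 - 4 = -16)
M(L, Y) = 2 + L
H(O) = 5 + 2*O² (H(O) = (O² + O²) + 5 = 2*O² + 5 = 5 + 2*O²)
a(T) = -3*T
a(H(s))² = (-3*(5 + 2*(-16)²))² = (-3*(5 + 2*256))² = (-3*(5 + 512))² = (-3*517)² = (-1551)² = 2405601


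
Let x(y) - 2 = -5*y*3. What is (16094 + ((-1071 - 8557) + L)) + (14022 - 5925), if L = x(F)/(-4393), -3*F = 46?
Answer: 63975027/4393 ≈ 14563.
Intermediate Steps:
F = -46/3 (F = -⅓*46 = -46/3 ≈ -15.333)
x(y) = 2 - 15*y (x(y) = 2 - 5*y*3 = 2 - 15*y)
L = -232/4393 (L = (2 - 15*(-46/3))/(-4393) = (2 + 230)*(-1/4393) = 232*(-1/4393) = -232/4393 ≈ -0.052811)
(16094 + ((-1071 - 8557) + L)) + (14022 - 5925) = (16094 + ((-1071 - 8557) - 232/4393)) + (14022 - 5925) = (16094 + (-9628 - 232/4393)) + 8097 = (16094 - 42296036/4393) + 8097 = 28404906/4393 + 8097 = 63975027/4393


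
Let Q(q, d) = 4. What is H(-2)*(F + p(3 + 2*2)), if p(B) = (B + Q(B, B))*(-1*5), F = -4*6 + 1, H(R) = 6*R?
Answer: 936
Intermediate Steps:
F = -23 (F = -24 + 1 = -23)
p(B) = -20 - 5*B (p(B) = (B + 4)*(-1*5) = (4 + B)*(-5) = -20 - 5*B)
H(-2)*(F + p(3 + 2*2)) = (6*(-2))*(-23 + (-20 - 5*(3 + 2*2))) = -12*(-23 + (-20 - 5*(3 + 4))) = -12*(-23 + (-20 - 5*7)) = -12*(-23 + (-20 - 35)) = -12*(-23 - 55) = -12*(-78) = 936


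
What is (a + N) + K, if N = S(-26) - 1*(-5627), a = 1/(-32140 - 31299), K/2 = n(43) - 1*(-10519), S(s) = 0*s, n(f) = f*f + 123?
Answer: 1941804350/63439 ≈ 30609.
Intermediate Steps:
n(f) = 123 + f² (n(f) = f² + 123 = 123 + f²)
S(s) = 0
K = 24982 (K = 2*((123 + 43²) - 1*(-10519)) = 2*((123 + 1849) + 10519) = 2*(1972 + 10519) = 2*12491 = 24982)
a = -1/63439 (a = 1/(-63439) = -1/63439 ≈ -1.5763e-5)
N = 5627 (N = 0 - 1*(-5627) = 0 + 5627 = 5627)
(a + N) + K = (-1/63439 + 5627) + 24982 = 356971252/63439 + 24982 = 1941804350/63439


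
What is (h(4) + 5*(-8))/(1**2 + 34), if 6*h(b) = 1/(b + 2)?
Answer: -1439/1260 ≈ -1.1421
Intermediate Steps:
h(b) = 1/(6*(2 + b)) (h(b) = 1/(6*(b + 2)) = 1/(6*(2 + b)))
(h(4) + 5*(-8))/(1**2 + 34) = (1/(6*(2 + 4)) + 5*(-8))/(1**2 + 34) = ((1/6)/6 - 40)/(1 + 34) = ((1/6)*(1/6) - 40)/35 = (1/36 - 40)/35 = (1/35)*(-1439/36) = -1439/1260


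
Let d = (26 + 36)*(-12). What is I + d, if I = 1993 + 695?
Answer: 1944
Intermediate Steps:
d = -744 (d = 62*(-12) = -744)
I = 2688
I + d = 2688 - 744 = 1944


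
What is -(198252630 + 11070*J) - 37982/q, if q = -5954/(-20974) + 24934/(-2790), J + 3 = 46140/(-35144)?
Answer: -55109979365668158600/278051671001 ≈ -1.9820e+8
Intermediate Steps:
J = -37893/8786 (J = -3 + 46140/(-35144) = -3 + 46140*(-1/35144) = -3 - 11535/8786 = -37893/8786 ≈ -4.3129)
q = -126588514/14629365 (q = -5954*(-1/20974) + 24934*(-1/2790) = 2977/10487 - 12467/1395 = -126588514/14629365 ≈ -8.6530)
-(198252630 + 11070*J) - 37982/q = -11070/(1/(-37893/8786 + 17909)) - 37982/(-126588514/14629365) = -11070/(1/(157310581/8786)) - 37982*(-14629365/126588514) = -11070/8786/157310581 + 277826270715/63294257 = -11070*157310581/8786 + 277826270715/63294257 = -870714065835/4393 + 277826270715/63294257 = -55109979365668158600/278051671001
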